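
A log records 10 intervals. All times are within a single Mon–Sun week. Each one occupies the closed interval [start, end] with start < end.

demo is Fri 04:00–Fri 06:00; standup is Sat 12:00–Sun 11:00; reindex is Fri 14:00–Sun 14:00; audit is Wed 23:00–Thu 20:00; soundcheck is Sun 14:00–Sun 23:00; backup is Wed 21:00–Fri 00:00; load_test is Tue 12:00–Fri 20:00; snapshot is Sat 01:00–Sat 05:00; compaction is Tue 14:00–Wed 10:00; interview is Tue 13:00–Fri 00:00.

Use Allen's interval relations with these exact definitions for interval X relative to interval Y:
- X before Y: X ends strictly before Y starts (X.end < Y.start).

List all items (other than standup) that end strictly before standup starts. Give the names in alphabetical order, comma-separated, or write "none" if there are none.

Target standup = [Sat 12:00, Sun 11:00].
audit [Wed 23:00, Thu 20:00] → before → yes.
backup [Wed 21:00, Fri 00:00] → before → yes.
compaction [Tue 14:00, Wed 10:00] → before → yes.
demo [Fri 04:00, Fri 06:00] → before → yes.
interview [Tue 13:00, Fri 00:00] → before → yes.
load_test [Tue 12:00, Fri 20:00] → before → yes.
reindex [Fri 14:00, Sun 14:00] → contains → no.
snapshot [Sat 01:00, Sat 05:00] → before → yes.
soundcheck [Sun 14:00, Sun 23:00] → after → no.
Result: audit, backup, compaction, demo, interview, load_test, snapshot.

audit, backup, compaction, demo, interview, load_test, snapshot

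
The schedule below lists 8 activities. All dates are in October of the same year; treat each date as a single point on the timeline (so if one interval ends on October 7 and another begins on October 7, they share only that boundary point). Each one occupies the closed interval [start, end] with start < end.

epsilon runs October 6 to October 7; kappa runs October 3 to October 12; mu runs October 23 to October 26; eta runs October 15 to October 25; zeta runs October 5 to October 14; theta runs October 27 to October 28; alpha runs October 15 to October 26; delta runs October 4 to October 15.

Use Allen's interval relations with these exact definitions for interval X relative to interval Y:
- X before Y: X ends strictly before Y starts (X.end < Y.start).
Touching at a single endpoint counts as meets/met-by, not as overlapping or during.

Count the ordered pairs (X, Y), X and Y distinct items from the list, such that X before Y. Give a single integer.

Checking all 56 ordered pairs for relation 'before'; matching pairs in alphabetical order:
(alpha, theta): alpha before theta ✓
(delta, mu): delta before mu ✓
(delta, theta): delta before theta ✓
(epsilon, alpha): epsilon before alpha ✓
(epsilon, eta): epsilon before eta ✓
(epsilon, mu): epsilon before mu ✓
(epsilon, theta): epsilon before theta ✓
(eta, theta): eta before theta ✓
(kappa, alpha): kappa before alpha ✓
(kappa, eta): kappa before eta ✓
(kappa, mu): kappa before mu ✓
(kappa, theta): kappa before theta ✓
(mu, theta): mu before theta ✓
(zeta, alpha): zeta before alpha ✓
(zeta, eta): zeta before eta ✓
(zeta, mu): zeta before mu ✓
(zeta, theta): zeta before theta ✓
Count: 17.

17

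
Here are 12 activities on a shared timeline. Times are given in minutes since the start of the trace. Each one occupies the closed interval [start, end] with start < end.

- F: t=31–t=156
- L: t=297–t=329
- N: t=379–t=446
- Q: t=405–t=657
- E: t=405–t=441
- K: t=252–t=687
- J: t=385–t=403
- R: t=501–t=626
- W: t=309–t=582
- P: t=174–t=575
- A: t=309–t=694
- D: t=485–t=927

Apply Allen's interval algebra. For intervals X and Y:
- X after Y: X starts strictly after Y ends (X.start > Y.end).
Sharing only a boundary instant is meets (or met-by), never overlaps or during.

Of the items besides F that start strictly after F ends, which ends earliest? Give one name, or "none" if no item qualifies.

Target F = [t=31, t=156].
A [t=309, t=694] → after → candidate.
D [t=485, t=927] → after → candidate.
E [t=405, t=441] → after → candidate.
J [t=385, t=403] → after → candidate.
K [t=252, t=687] → after → candidate.
L [t=297, t=329] → after → candidate.
N [t=379, t=446] → after → candidate.
P [t=174, t=575] → after → candidate.
Q [t=405, t=657] → after → candidate.
R [t=501, t=626] → after → candidate.
W [t=309, t=582] → after → candidate.
Among candidates, earliest end is t=329 → L.

L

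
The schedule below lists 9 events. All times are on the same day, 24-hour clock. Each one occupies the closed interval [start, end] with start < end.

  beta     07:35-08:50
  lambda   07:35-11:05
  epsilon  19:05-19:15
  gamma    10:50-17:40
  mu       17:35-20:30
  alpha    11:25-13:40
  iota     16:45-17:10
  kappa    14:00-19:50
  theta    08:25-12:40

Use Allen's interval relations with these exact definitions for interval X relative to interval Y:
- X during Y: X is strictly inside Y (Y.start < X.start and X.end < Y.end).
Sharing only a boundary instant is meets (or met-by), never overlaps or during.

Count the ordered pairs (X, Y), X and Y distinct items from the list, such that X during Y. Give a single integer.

5

Checking all 72 ordered pairs for relation 'during'; matching pairs in alphabetical order:
(alpha, gamma): alpha during gamma ✓
(epsilon, kappa): epsilon during kappa ✓
(epsilon, mu): epsilon during mu ✓
(iota, gamma): iota during gamma ✓
(iota, kappa): iota during kappa ✓
Count: 5.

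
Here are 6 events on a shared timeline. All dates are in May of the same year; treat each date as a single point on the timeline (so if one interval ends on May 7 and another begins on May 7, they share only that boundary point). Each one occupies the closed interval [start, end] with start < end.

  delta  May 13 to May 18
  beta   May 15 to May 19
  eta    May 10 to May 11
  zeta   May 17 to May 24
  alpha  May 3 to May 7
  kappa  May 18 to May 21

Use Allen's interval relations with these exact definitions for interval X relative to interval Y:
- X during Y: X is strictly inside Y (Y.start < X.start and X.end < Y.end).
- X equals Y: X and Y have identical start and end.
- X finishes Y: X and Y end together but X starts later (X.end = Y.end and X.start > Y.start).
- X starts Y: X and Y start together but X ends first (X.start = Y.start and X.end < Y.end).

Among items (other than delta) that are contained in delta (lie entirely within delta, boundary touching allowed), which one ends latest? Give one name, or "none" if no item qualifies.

none

Target delta = [May 13, May 18].
alpha [May 3, May 7] → before → excluded.
beta [May 15, May 19] → overlapped-by → excluded.
eta [May 10, May 11] → before → excluded.
kappa [May 18, May 21] → met-by → excluded.
zeta [May 17, May 24] → overlapped-by → excluded.
No candidates → none.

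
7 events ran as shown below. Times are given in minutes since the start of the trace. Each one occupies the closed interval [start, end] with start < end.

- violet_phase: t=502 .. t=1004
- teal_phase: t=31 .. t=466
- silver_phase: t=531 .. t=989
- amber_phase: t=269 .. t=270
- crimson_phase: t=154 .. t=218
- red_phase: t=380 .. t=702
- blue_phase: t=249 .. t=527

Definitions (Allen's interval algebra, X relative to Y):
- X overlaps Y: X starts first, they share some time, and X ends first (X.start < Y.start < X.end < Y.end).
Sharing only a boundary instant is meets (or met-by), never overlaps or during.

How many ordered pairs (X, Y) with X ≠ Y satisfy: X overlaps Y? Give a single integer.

6

Checking all 42 ordered pairs for relation 'overlaps'; matching pairs in alphabetical order:
(blue_phase, red_phase): blue_phase overlaps red_phase ✓
(blue_phase, violet_phase): blue_phase overlaps violet_phase ✓
(red_phase, silver_phase): red_phase overlaps silver_phase ✓
(red_phase, violet_phase): red_phase overlaps violet_phase ✓
(teal_phase, blue_phase): teal_phase overlaps blue_phase ✓
(teal_phase, red_phase): teal_phase overlaps red_phase ✓
Count: 6.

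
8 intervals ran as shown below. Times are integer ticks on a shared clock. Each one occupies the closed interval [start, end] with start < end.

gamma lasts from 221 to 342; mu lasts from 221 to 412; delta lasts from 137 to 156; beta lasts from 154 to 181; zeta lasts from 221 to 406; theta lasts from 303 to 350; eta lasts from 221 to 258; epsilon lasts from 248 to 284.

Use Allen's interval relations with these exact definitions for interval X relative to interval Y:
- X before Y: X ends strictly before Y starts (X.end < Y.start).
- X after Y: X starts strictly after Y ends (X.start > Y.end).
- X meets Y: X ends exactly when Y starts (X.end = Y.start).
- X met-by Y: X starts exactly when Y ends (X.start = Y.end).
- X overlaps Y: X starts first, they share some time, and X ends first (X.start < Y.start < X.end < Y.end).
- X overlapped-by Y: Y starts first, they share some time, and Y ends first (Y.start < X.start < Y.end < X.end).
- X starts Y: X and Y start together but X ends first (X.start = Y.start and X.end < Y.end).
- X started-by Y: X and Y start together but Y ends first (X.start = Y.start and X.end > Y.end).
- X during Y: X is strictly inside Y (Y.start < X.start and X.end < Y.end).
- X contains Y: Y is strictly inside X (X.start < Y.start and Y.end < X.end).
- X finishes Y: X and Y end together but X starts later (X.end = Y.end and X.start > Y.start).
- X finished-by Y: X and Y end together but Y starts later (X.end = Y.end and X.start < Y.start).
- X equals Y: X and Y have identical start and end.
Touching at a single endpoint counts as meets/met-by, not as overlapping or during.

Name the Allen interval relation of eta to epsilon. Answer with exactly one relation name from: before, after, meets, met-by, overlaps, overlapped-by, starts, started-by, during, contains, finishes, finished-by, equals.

eta = [221, 258]; epsilon = [248, 284].
Compare endpoints: eta.start < epsilon.start, eta.start < epsilon.end, eta.end > epsilon.start, eta.end < epsilon.end.
That pattern is 'overlaps'.

overlaps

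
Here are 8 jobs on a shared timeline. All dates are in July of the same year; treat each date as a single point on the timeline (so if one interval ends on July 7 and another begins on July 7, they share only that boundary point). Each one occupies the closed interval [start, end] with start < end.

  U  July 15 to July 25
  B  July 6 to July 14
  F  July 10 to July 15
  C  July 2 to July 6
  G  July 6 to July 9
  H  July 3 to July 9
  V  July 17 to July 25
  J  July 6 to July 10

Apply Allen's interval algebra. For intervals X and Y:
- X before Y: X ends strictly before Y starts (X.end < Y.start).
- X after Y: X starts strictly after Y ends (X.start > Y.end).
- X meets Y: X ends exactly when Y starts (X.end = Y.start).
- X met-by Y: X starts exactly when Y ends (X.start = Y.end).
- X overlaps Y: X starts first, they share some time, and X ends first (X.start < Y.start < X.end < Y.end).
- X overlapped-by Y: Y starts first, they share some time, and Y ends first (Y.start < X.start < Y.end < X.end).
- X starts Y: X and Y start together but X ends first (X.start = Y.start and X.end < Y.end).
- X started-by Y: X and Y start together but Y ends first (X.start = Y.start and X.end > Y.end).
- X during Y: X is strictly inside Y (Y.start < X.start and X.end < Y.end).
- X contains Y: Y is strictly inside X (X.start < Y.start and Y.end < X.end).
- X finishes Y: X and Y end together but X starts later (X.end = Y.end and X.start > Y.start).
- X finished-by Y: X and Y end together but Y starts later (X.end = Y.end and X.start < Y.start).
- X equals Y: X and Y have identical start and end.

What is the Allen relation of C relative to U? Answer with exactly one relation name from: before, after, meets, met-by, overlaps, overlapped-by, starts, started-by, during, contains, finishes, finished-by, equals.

C = [July 2, July 6]; U = [July 15, July 25].
Compare endpoints: C.start < U.start, C.start < U.end, C.end < U.start, C.end < U.end.
That pattern is 'before'.

before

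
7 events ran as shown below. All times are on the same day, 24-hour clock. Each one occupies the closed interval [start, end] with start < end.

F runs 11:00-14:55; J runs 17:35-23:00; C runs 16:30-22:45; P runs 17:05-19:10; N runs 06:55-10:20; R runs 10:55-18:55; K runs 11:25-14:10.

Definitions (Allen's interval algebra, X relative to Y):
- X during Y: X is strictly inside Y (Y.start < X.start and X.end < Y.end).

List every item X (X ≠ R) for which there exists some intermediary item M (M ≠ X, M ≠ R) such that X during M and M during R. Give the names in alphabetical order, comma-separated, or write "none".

K

Target R = [10:55, 18:55].
Intermediaries M with M during R: F, K.
Via F — items with X during F: K.
Via K — items with X during K: none.
Union: K.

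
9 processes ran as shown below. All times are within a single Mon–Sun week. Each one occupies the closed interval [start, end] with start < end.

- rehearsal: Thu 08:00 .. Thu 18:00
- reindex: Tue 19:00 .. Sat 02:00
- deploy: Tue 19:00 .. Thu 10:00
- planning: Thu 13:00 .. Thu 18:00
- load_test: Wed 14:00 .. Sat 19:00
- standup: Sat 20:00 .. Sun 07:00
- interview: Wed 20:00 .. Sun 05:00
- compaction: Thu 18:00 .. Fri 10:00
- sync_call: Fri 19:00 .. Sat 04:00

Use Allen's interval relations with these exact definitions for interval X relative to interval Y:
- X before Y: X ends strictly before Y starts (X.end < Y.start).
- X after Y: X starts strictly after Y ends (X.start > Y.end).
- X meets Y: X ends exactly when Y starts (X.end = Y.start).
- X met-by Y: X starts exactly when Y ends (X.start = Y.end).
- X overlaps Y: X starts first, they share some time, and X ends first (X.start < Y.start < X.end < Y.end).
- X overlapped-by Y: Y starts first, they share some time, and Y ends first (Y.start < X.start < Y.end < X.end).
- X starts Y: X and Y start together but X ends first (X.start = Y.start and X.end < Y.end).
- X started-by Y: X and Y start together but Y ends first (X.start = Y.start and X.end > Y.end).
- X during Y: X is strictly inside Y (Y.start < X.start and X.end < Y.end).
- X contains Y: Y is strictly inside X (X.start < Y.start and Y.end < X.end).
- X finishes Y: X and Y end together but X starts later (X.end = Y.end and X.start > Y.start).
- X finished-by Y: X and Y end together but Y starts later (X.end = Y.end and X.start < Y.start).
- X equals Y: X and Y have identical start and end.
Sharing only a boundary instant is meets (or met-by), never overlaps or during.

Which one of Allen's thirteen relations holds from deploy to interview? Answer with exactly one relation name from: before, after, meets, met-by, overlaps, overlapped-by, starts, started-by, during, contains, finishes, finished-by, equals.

deploy = [Tue 19:00, Thu 10:00]; interview = [Wed 20:00, Sun 05:00].
Compare endpoints: deploy.start < interview.start, deploy.start < interview.end, deploy.end > interview.start, deploy.end < interview.end.
That pattern is 'overlaps'.

overlaps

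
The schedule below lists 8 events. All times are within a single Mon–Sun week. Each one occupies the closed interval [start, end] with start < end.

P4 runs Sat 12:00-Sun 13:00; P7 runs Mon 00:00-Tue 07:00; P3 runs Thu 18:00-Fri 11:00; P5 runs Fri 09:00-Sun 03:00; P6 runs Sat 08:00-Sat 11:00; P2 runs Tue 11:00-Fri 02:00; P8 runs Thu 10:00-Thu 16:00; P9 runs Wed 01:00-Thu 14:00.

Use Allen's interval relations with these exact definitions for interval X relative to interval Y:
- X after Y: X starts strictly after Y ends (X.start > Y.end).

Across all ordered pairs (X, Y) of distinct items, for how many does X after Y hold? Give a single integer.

21

Checking all 56 ordered pairs for relation 'after'; matching pairs in alphabetical order:
(P2, P7): P2 after P7 ✓
(P3, P7): P3 after P7 ✓
(P3, P8): P3 after P8 ✓
(P3, P9): P3 after P9 ✓
(P4, P2): P4 after P2 ✓
(P4, P3): P4 after P3 ✓
(P4, P6): P4 after P6 ✓
(P4, P7): P4 after P7 ✓
(P4, P8): P4 after P8 ✓
(P4, P9): P4 after P9 ✓
(P5, P2): P5 after P2 ✓
(P5, P7): P5 after P7 ✓
(P5, P8): P5 after P8 ✓
(P5, P9): P5 after P9 ✓
(P6, P2): P6 after P2 ✓
(P6, P3): P6 after P3 ✓
(P6, P7): P6 after P7 ✓
(P6, P8): P6 after P8 ✓
(P6, P9): P6 after P9 ✓
(P8, P7): P8 after P7 ✓
(P9, P7): P9 after P7 ✓
Count: 21.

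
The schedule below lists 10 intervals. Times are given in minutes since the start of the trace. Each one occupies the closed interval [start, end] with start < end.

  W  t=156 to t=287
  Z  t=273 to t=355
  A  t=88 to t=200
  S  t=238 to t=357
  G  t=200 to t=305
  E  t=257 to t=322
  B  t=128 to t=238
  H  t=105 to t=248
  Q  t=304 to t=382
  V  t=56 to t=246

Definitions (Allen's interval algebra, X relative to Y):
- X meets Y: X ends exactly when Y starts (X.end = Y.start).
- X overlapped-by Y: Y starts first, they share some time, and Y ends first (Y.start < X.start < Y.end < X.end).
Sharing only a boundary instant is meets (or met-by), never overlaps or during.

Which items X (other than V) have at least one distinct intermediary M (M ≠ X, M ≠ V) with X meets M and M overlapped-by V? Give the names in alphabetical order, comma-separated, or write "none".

Target V = [t=56, t=246].
Intermediaries M with M overlapped-by V: G, H, S, W.
Via G — items with X meets G: A.
Via H — items with X meets H: none.
Via S — items with X meets S: B.
Via W — items with X meets W: none.
Union: A, B.

A, B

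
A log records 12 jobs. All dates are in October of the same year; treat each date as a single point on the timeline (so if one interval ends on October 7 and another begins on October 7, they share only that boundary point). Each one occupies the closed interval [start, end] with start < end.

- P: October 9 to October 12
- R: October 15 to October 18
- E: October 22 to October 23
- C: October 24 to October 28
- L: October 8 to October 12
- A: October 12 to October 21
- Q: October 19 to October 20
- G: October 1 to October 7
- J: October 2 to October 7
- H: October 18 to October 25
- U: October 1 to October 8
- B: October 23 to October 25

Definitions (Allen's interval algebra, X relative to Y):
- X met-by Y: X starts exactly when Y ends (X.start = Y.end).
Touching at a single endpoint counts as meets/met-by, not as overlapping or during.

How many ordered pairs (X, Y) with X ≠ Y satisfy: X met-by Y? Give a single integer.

Checking all 132 ordered pairs for relation 'met-by'; matching pairs in alphabetical order:
(A, L): A met-by L ✓
(A, P): A met-by P ✓
(B, E): B met-by E ✓
(H, R): H met-by R ✓
(L, U): L met-by U ✓
Count: 5.

5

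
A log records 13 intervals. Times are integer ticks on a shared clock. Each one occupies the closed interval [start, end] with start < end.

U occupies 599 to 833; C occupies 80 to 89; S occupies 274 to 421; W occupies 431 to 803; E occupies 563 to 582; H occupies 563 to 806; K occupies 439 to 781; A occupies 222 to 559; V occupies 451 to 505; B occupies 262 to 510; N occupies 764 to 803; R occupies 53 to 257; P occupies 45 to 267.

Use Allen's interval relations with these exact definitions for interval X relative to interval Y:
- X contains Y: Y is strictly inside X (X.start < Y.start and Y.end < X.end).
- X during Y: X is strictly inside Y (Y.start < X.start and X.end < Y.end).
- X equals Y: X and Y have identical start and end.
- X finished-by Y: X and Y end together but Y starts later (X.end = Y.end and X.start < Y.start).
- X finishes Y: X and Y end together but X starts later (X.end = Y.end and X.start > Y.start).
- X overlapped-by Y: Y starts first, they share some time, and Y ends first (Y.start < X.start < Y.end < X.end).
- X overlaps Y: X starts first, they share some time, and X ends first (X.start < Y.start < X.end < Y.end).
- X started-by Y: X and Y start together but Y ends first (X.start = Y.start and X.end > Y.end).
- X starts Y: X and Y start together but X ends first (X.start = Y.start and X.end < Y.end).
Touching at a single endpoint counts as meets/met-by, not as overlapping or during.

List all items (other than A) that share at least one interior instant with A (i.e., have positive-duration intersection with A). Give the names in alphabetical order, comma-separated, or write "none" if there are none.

B, K, P, R, S, V, W

Target A = [222, 559].
B [262, 510] → during → yes.
C [80, 89] → before → no.
E [563, 582] → after → no.
H [563, 806] → after → no.
K [439, 781] → overlapped-by → yes.
N [764, 803] → after → no.
P [45, 267] → overlaps → yes.
R [53, 257] → overlaps → yes.
S [274, 421] → during → yes.
U [599, 833] → after → no.
V [451, 505] → during → yes.
W [431, 803] → overlapped-by → yes.
Result: B, K, P, R, S, V, W.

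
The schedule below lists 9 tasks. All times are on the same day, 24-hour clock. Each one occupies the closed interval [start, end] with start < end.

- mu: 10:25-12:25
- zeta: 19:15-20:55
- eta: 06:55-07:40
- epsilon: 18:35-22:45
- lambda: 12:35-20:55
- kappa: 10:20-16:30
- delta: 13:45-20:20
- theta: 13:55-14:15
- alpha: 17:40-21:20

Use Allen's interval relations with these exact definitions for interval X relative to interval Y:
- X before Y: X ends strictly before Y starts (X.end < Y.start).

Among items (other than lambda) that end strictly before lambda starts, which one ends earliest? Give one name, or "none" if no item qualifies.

Target lambda = [12:35, 20:55].
alpha [17:40, 21:20] → overlapped-by → excluded.
delta [13:45, 20:20] → during → excluded.
epsilon [18:35, 22:45] → overlapped-by → excluded.
eta [06:55, 07:40] → before → candidate.
kappa [10:20, 16:30] → overlaps → excluded.
mu [10:25, 12:25] → before → candidate.
theta [13:55, 14:15] → during → excluded.
zeta [19:15, 20:55] → finishes → excluded.
Among candidates, earliest end is 07:40 → eta.

eta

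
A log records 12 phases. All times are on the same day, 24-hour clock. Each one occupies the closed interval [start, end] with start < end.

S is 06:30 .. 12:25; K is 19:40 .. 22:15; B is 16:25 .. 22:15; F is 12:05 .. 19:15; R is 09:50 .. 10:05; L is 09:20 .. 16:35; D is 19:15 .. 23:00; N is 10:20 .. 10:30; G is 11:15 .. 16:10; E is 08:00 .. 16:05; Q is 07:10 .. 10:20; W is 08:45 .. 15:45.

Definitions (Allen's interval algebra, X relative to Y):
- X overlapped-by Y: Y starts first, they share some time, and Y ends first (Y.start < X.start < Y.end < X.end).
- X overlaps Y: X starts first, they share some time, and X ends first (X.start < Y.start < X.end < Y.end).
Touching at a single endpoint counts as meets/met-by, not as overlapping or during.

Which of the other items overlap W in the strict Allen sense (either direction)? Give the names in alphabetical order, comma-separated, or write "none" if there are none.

Target W = [08:45, 15:45].
B [16:25, 22:15] → after → no.
D [19:15, 23:00] → after → no.
E [08:00, 16:05] → contains → no.
F [12:05, 19:15] → overlapped-by → yes.
G [11:15, 16:10] → overlapped-by → yes.
K [19:40, 22:15] → after → no.
L [09:20, 16:35] → overlapped-by → yes.
N [10:20, 10:30] → during → no.
Q [07:10, 10:20] → overlaps → yes.
R [09:50, 10:05] → during → no.
S [06:30, 12:25] → overlaps → yes.
Result: F, G, L, Q, S.

F, G, L, Q, S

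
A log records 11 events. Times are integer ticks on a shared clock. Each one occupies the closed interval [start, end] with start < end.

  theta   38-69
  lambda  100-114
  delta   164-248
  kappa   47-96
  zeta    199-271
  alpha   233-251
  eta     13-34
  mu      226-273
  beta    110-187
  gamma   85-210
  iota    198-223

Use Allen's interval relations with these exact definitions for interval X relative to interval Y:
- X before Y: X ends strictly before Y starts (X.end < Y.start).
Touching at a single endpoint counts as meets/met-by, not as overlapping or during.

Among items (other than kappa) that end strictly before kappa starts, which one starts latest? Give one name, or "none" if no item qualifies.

eta

Target kappa = [47, 96].
alpha [233, 251] → after → excluded.
beta [110, 187] → after → excluded.
delta [164, 248] → after → excluded.
eta [13, 34] → before → candidate.
gamma [85, 210] → overlapped-by → excluded.
iota [198, 223] → after → excluded.
lambda [100, 114] → after → excluded.
mu [226, 273] → after → excluded.
theta [38, 69] → overlaps → excluded.
zeta [199, 271] → after → excluded.
Among candidates, latest start is 13 → eta.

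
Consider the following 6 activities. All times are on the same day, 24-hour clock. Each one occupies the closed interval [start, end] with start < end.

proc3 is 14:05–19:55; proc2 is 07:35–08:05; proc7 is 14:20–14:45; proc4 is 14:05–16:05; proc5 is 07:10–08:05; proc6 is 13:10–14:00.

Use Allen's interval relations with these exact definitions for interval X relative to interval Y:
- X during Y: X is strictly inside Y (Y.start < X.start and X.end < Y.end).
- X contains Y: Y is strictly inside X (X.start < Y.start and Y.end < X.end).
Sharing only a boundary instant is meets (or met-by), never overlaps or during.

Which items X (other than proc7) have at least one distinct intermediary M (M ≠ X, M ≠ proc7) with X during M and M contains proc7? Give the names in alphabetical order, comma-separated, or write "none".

none

Target proc7 = [14:20, 14:45].
Intermediaries M with M contains proc7: proc3, proc4.
Via proc3 — items with X during proc3: none.
Via proc4 — items with X during proc4: none.
Union: none.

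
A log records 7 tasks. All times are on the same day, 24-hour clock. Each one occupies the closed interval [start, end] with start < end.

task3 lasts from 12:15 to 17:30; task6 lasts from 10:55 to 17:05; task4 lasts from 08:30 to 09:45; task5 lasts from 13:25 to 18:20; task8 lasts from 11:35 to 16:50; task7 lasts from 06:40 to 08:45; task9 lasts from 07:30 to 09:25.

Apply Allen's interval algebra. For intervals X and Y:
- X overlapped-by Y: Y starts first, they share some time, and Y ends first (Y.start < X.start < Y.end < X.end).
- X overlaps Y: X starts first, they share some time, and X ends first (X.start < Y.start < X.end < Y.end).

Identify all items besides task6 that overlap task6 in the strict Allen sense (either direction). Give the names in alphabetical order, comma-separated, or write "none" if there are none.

task3, task5

Target task6 = [10:55, 17:05].
task3 [12:15, 17:30] → overlapped-by → yes.
task4 [08:30, 09:45] → before → no.
task5 [13:25, 18:20] → overlapped-by → yes.
task7 [06:40, 08:45] → before → no.
task8 [11:35, 16:50] → during → no.
task9 [07:30, 09:25] → before → no.
Result: task3, task5.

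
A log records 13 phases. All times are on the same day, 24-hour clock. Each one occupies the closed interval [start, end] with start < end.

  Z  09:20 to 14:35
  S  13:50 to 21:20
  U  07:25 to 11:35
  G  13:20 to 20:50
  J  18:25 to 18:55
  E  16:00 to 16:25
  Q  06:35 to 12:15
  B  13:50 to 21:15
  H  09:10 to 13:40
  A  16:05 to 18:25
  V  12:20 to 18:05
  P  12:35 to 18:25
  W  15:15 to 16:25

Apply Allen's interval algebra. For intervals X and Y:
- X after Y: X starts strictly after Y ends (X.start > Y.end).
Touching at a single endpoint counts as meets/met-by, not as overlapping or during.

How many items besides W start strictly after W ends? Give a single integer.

Target W = [15:15, 16:25].
A [16:05, 18:25] → overlapped-by → no.
B [13:50, 21:15] → contains → no.
E [16:00, 16:25] → finishes → no.
G [13:20, 20:50] → contains → no.
H [09:10, 13:40] → before → no.
J [18:25, 18:55] → after → counts.
P [12:35, 18:25] → contains → no.
Q [06:35, 12:15] → before → no.
S [13:50, 21:20] → contains → no.
U [07:25, 11:35] → before → no.
V [12:20, 18:05] → contains → no.
Z [09:20, 14:35] → before → no.
Total: 1.

1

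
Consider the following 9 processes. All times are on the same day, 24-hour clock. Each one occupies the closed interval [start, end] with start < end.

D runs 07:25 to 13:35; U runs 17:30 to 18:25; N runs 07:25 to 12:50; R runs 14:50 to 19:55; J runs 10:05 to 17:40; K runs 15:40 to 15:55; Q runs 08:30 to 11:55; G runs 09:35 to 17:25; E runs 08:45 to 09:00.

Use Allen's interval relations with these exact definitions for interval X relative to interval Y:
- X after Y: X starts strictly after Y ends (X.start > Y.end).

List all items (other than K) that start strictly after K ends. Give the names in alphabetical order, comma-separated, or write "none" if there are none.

Target K = [15:40, 15:55].
D [07:25, 13:35] → before → no.
E [08:45, 09:00] → before → no.
G [09:35, 17:25] → contains → no.
J [10:05, 17:40] → contains → no.
N [07:25, 12:50] → before → no.
Q [08:30, 11:55] → before → no.
R [14:50, 19:55] → contains → no.
U [17:30, 18:25] → after → yes.
Result: U.

U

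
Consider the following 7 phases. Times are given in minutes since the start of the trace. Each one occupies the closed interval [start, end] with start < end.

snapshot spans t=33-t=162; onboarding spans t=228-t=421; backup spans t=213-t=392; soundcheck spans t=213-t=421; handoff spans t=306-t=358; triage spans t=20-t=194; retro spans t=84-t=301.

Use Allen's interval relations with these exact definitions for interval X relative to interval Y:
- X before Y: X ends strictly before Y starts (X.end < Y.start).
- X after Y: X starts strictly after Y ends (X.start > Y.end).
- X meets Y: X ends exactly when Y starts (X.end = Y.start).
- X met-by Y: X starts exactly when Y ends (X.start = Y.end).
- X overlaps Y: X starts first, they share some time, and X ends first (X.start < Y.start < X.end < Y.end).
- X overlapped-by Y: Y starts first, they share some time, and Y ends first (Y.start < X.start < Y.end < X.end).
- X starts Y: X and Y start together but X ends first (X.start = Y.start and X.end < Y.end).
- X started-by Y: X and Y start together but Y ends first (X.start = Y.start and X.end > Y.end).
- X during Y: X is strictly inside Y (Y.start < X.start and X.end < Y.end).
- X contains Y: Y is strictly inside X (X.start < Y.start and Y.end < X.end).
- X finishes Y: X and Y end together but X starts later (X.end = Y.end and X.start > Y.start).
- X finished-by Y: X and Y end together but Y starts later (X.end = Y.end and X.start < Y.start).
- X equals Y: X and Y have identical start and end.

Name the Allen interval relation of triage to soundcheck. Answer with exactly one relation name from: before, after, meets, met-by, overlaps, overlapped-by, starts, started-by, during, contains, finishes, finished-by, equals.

before

triage = [t=20, t=194]; soundcheck = [t=213, t=421].
Compare endpoints: triage.start < soundcheck.start, triage.start < soundcheck.end, triage.end < soundcheck.start, triage.end < soundcheck.end.
That pattern is 'before'.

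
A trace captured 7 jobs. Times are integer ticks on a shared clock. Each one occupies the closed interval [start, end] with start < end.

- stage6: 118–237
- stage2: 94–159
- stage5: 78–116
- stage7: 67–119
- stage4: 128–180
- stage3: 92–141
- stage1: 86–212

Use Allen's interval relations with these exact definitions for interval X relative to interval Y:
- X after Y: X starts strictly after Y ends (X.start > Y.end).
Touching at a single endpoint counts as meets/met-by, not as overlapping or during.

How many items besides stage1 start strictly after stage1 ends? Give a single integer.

0

Target stage1 = [86, 212].
stage2 [94, 159] → during → no.
stage3 [92, 141] → during → no.
stage4 [128, 180] → during → no.
stage5 [78, 116] → overlaps → no.
stage6 [118, 237] → overlapped-by → no.
stage7 [67, 119] → overlaps → no.
Total: 0.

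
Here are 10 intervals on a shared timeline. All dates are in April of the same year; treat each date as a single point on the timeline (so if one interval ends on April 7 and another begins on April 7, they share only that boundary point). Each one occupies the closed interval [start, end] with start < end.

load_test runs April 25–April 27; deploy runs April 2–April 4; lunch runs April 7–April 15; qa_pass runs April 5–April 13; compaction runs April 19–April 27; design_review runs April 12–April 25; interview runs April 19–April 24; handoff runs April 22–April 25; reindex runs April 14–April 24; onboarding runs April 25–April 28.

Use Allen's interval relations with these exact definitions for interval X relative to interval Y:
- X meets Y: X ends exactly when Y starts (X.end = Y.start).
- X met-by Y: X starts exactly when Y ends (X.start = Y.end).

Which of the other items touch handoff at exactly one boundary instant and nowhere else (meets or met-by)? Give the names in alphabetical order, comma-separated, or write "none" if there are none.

load_test, onboarding

Target handoff = [April 22, April 25].
compaction [April 19, April 27] → contains → no.
deploy [April 2, April 4] → before → no.
design_review [April 12, April 25] → finished-by → no.
interview [April 19, April 24] → overlaps → no.
load_test [April 25, April 27] → met-by → yes.
lunch [April 7, April 15] → before → no.
onboarding [April 25, April 28] → met-by → yes.
qa_pass [April 5, April 13] → before → no.
reindex [April 14, April 24] → overlaps → no.
Result: load_test, onboarding.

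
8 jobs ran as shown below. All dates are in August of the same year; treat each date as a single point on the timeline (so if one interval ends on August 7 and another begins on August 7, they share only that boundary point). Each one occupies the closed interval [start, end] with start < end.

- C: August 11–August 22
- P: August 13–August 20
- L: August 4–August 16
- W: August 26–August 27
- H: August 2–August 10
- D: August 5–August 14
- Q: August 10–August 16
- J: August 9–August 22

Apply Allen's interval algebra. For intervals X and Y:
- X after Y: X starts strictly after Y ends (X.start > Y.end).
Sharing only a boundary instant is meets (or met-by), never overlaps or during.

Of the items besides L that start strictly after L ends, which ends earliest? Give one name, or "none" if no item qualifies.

Target L = [August 4, August 16].
C [August 11, August 22] → overlapped-by → excluded.
D [August 5, August 14] → during → excluded.
H [August 2, August 10] → overlaps → excluded.
J [August 9, August 22] → overlapped-by → excluded.
P [August 13, August 20] → overlapped-by → excluded.
Q [August 10, August 16] → finishes → excluded.
W [August 26, August 27] → after → candidate.
Among candidates, earliest end is August 27 → W.

W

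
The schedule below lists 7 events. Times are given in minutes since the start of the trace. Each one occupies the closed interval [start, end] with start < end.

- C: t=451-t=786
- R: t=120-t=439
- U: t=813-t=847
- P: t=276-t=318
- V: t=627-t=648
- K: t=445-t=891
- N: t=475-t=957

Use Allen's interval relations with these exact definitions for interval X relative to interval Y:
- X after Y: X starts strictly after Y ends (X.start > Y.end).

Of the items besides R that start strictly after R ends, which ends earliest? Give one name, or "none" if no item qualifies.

Target R = [t=120, t=439].
C [t=451, t=786] → after → candidate.
K [t=445, t=891] → after → candidate.
N [t=475, t=957] → after → candidate.
P [t=276, t=318] → during → excluded.
U [t=813, t=847] → after → candidate.
V [t=627, t=648] → after → candidate.
Among candidates, earliest end is t=648 → V.

V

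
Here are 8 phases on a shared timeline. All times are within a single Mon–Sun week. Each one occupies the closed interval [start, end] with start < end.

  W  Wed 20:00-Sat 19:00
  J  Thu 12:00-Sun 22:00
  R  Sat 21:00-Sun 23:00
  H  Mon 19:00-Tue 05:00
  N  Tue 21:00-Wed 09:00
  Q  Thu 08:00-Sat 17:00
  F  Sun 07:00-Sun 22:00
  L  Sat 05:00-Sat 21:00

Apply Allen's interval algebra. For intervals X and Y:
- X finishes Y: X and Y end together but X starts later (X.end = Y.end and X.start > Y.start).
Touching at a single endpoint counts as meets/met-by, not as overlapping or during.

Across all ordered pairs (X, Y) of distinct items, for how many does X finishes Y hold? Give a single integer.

Checking all 56 ordered pairs for relation 'finishes'; matching pairs in alphabetical order:
(F, J): F finishes J ✓
Count: 1.

1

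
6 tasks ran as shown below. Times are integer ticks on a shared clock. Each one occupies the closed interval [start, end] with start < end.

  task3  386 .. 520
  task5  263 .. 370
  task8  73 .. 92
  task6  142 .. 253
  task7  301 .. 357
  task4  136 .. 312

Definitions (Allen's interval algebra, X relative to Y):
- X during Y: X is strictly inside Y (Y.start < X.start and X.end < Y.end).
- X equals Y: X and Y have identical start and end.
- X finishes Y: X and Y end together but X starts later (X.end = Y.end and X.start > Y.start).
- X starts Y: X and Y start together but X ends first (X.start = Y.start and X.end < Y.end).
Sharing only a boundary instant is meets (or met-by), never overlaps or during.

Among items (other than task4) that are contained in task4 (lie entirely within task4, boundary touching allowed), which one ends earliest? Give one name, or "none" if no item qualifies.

task6

Target task4 = [136, 312].
task3 [386, 520] → after → excluded.
task5 [263, 370] → overlapped-by → excluded.
task6 [142, 253] → during → candidate.
task7 [301, 357] → overlapped-by → excluded.
task8 [73, 92] → before → excluded.
Among candidates, earliest end is 253 → task6.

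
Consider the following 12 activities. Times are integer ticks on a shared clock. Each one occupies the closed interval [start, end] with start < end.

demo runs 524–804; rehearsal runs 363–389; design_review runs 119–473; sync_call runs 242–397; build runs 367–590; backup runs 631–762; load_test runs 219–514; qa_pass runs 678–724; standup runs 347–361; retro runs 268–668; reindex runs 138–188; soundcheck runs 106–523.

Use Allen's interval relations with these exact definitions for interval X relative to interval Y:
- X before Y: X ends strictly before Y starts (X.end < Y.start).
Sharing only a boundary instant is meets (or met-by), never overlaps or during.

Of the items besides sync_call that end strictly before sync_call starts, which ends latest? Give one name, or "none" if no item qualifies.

reindex

Target sync_call = [242, 397].
backup [631, 762] → after → excluded.
build [367, 590] → overlapped-by → excluded.
demo [524, 804] → after → excluded.
design_review [119, 473] → contains → excluded.
load_test [219, 514] → contains → excluded.
qa_pass [678, 724] → after → excluded.
rehearsal [363, 389] → during → excluded.
reindex [138, 188] → before → candidate.
retro [268, 668] → overlapped-by → excluded.
soundcheck [106, 523] → contains → excluded.
standup [347, 361] → during → excluded.
Among candidates, latest end is 188 → reindex.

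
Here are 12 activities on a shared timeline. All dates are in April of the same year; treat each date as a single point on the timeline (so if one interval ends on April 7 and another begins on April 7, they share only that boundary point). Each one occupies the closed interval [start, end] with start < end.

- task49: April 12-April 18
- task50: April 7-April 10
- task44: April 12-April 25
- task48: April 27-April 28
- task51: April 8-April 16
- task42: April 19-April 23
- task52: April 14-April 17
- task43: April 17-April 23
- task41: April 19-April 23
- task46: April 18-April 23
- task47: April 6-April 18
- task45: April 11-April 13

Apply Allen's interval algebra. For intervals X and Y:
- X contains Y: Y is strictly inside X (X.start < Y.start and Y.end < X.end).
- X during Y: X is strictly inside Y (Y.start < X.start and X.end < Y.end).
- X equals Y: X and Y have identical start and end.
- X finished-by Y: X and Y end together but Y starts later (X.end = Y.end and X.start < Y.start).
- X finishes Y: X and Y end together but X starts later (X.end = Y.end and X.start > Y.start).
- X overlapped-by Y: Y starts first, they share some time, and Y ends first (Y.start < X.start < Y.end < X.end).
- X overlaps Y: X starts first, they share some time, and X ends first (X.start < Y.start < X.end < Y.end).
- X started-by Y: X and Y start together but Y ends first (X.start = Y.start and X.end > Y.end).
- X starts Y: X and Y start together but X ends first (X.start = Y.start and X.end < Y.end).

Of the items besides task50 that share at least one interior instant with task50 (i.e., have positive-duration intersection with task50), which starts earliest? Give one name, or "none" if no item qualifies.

Target task50 = [April 7, April 10].
task41 [April 19, April 23] → after → excluded.
task42 [April 19, April 23] → after → excluded.
task43 [April 17, April 23] → after → excluded.
task44 [April 12, April 25] → after → excluded.
task45 [April 11, April 13] → after → excluded.
task46 [April 18, April 23] → after → excluded.
task47 [April 6, April 18] → contains → candidate.
task48 [April 27, April 28] → after → excluded.
task49 [April 12, April 18] → after → excluded.
task51 [April 8, April 16] → overlapped-by → candidate.
task52 [April 14, April 17] → after → excluded.
Among candidates, earliest start is April 6 → task47.

task47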